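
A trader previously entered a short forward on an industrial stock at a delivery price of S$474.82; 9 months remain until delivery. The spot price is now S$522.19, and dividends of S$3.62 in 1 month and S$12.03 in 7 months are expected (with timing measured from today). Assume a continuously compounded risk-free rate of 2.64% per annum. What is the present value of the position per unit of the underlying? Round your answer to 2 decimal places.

-S$41.22

PV(remaining dividends) I = 3.62·e^(−0.0264·1/12) + 12.03·e^(−0.0264·7/12) = 15.4582
Current forward F = (S − I)·e^(rT) = (522.19 − 15.4582)·e^(0.0264·9/12) = 506.7318 × 1.019997 = 516.8649
Value (long) = (F − K)·e^(−rT) = (516.8649 − 474.82) × 0.980395 = 41.2206
Short position value = −(long value) = -S$41.22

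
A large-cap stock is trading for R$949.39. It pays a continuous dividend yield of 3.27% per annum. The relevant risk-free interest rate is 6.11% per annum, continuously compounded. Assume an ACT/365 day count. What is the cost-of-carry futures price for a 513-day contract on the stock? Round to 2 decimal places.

R$988.05

F = S·e^((r − q)T) = 949.39 · e^((0.0611 − 0.0327) × 513/365)
= 949.39 · e^0.039916 = 949.39 × 1.040723
F = R$988.05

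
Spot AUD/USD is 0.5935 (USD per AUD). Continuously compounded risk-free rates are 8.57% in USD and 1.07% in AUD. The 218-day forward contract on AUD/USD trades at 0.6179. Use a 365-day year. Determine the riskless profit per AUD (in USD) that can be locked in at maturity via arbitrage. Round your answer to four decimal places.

Fair forward: F* = S·e^(carry·T), with carry = (r_USD − r_AUD) = 0.0857 − 0.0107 = 0.0750
F* = 0.5935 · e^(0.0750 × 218/365) = 0.5935 · e^0.044795 = 0.5935 × 1.045813 = 0.6207
Market 0.6179 < fair 0.6207: forward underpriced → reverse cash-and-carry (short spot, go long the forward).
At maturity, profit = |F_mkt − F*| = |0.6179 − 0.6207| = 0.0028 per AUD (in USD)

0.0028 per AUD (in USD)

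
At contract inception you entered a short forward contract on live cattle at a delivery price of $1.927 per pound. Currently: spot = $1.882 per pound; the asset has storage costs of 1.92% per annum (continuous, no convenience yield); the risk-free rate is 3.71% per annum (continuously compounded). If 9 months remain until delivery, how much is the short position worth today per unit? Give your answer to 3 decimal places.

-$0.035 per pound

Current fair forward for the remaining 9 months: F = S·e^((r + u)·T), (r + u) = 0.0371 + 0.0192 = 0.0563
F = 1.882 · e^(0.0563 × 9/12) = 1.882 × 1.043129 = 1.9632
Value of long forward = (F − K)·e^(−rT) = (1.9632 − 1.927) · e^(−0.0371·9/12)
= 0.0362 × 0.972559 = 0.035
Short position value = −(long value) = -$0.035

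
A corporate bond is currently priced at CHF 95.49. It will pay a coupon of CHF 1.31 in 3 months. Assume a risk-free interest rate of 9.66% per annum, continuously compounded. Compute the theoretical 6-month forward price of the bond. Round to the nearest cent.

PV(coupons) I = 1.31·e^(−0.0966·3/12)
I = 1.2787
F = (S − I)·e^(rT) = (95.49 − 1.2787) · e^(0.0966·6/12)
= 94.2113 · e^0.048300 = 94.2113 × 1.049485 = CHF 98.87

CHF 98.87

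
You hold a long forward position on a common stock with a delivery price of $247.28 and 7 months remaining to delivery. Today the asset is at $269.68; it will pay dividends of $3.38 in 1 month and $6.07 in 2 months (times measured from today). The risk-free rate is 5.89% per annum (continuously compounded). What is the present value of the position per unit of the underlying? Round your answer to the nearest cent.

PV(remaining dividends) I = 3.38·e^(−0.0589·1/12) + 6.07·e^(−0.0589·2/12) = 9.3742
Current forward F = (S − I)·e^(rT) = (269.68 − 9.3742)·e^(0.0589·7/12) = 260.3058 × 1.034955 = 269.4048
Value (long) = (F − K)·e^(−rT) = (269.4048 − 247.28) × 0.966225 = 21.3775
Value = $21.38

$21.38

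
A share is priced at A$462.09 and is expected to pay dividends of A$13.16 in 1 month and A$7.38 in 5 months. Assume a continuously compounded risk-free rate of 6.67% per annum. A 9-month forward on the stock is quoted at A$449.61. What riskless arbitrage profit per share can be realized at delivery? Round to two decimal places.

PV(dividends) I = 13.16·e^(−0.0667·1/12) + 7.38·e^(−0.0667·5/12) = 20.2648
Fair forward F* = (S − I)·e^(rT) = (462.09 − 20.2648)·e^0.050025 = 441.8252 × 1.051297 = 464.4895
Market A$449.61 < fair 464.4895: forward underpriced → reverse cash-and-carry (short the stock, invest proceeds at r, pay the dividends, go long the forward).
Profit at T = |F_mkt − F*| = |449.61 − 464.4895| = A$14.88 per share

A$14.88 per share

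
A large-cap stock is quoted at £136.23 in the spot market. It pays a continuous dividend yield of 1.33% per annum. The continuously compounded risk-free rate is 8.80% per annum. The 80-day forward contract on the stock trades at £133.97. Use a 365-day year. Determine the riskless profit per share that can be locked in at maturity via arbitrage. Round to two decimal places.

£4.51 per share

Fair forward: F* = S·e^(carry·T), with carry = (r − q) = 0.0880 − 0.0133 = 0.0747
F* = 136.23 · e^(0.0747 × 80/365) = 136.23 · e^0.016373 = 136.23 × 1.016508 = £138.4789
Market £133.97 < fair £138.4789: forward underpriced → reverse cash-and-carry (short spot, go long the forward).
At maturity, profit = |F_mkt − F*| = |133.97 − 138.4789| = £4.51 per share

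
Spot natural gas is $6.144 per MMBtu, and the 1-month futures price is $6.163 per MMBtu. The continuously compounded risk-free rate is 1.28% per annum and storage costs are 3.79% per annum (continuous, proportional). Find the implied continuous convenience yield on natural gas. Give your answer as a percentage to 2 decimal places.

1.36%

F = S·e^((r+u−y)T) ⇒ (r+u−y) = ln(F/S)/T
ln(6.163/6.144) = 0.003088; /T ⇒ 0.037056
y = r + u − ln(F/S)/T = 0.0128 + 0.0379 − 0.037056 = 0.013644
y = 1.36%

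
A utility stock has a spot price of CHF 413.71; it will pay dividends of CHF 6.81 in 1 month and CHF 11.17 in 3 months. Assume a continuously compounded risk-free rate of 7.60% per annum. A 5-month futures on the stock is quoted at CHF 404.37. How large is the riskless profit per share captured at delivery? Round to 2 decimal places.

CHF 4.35 per share

PV(dividends) I = 6.81·e^(−0.0760·1/12) + 11.17·e^(−0.0760·3/12) = 17.7268
Fair futures F* = (S − I)·e^(rT) = (413.71 − 17.7268)·e^0.031667 = 395.9832 × 1.032174 = 408.7236
Market CHF 404.37 < fair 408.7236: forward underpriced → reverse cash-and-carry (short the stock, invest proceeds at r, pay the dividends, go long the forward).
Profit at T = |F_mkt − F*| = |404.37 − 408.7236| = CHF 4.35 per share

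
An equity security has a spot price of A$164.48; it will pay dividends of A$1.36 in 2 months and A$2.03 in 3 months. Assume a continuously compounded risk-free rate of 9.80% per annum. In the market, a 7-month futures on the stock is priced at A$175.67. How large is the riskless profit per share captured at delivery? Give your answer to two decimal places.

PV(dividends) I = 1.36·e^(−0.0980·2/12) + 2.03·e^(−0.0980·3/12) = 3.3188
Fair futures F* = (S − I)·e^(rT) = (164.48 − 3.3188)·e^0.057167 = 161.1612 × 1.058833 = 170.6428
Market A$175.67 > fair 170.6428: forward overpriced → cash-and-carry (borrow at r, buy the stock and collect the dividends, short the forward).
Profit at T = |F_mkt − F*| = |175.67 − 170.6428| = A$5.03 per share

A$5.03 per share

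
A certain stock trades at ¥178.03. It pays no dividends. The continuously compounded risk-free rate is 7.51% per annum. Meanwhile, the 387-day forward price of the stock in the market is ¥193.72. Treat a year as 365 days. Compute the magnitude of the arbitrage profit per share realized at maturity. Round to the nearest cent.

¥0.93 per share

Fair forward: F* = S·e^(carry·T), with carry = r = 0.0751
F* = 178.03 · e^(0.0751 × 387/365) = 178.03 · e^0.079627 = 178.03 × 1.082883 = ¥192.7857
Market ¥193.72 > fair ¥192.7857: forward overpriced → cash-and-carry (buy spot, short the forward).
At maturity, profit = |F_mkt − F*| = |193.72 − 192.7857| = ¥0.93 per share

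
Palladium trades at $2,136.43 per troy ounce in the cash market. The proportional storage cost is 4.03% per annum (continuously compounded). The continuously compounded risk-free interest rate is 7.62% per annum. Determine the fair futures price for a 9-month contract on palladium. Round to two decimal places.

Net carry = r + u − y = 0.0762 + 0.0403 − 0.0000 = 0.1165
F = S·e^((r+u−y)T) = 2136.43 · e^(0.1165 × 9/12) = 2136.43 · e^0.08737500
= 2136.43 × 1.09130584 = $2,331.50 per troy ounce

$2,331.50 per troy ounce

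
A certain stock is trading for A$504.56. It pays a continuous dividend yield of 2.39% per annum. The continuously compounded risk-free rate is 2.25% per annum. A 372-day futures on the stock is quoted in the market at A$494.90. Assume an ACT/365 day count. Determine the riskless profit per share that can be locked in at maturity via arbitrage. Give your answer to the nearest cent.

Fair futures: F* = S·e^(carry·T), with carry = (r − q) = 0.0225 − 0.0239 = -0.0014
F* = 504.56 · e^(-0.0014 × 372/365) = 504.56 · e^-0.001427 = 504.56 × 0.998574 = A$503.8405
Market A$494.90 < fair A$503.8405: forward underpriced → reverse cash-and-carry (short spot, go long the forward).
At maturity, profit = |F_mkt − F*| = |494.90 − 503.8405| = A$8.94 per share

A$8.94 per share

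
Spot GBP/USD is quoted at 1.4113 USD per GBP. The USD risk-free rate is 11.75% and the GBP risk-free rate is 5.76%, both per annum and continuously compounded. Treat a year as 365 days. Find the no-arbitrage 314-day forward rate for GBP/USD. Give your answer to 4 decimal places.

1.4859

F = S·e^((r_USD − r_GBP)T) = 1.4113 · e^((0.1175 − 0.0576) × 314/365)
= 1.4113 · e^0.051530 = 1.4113 × 1.052881
F = 1.4859 USD per GBP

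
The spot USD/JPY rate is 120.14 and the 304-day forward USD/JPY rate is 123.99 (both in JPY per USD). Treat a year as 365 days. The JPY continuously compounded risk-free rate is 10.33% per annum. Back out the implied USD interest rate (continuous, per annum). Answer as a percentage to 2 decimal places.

6.54%

F = S·e^((r_JPY − r_USD)T) ⇒ r_USD = r_JPY − ln(F/S)/T
ln(123.99/120.14) = 0.031543; /(304/365) = 0.037872
r_USD = 0.1033 − 0.037872 = 0.065428
r_USD = 6.54%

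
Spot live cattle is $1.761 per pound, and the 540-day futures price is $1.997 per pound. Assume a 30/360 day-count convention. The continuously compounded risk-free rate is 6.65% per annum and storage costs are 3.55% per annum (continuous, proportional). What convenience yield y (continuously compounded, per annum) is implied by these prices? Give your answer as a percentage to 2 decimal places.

F = S·e^((r+u−y)T) ⇒ (r+u−y) = ln(F/S)/T
ln(1.997/1.761) = 0.125764; /T ⇒ 0.083843
y = r + u − ln(F/S)/T = 0.0665 + 0.0355 − 0.083843 = 0.018157
y = 1.82%

1.82%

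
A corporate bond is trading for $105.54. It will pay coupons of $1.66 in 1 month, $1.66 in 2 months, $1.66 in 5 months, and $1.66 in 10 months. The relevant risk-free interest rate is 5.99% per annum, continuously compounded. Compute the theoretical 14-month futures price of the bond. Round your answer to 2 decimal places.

PV(coupons) I = 1.66·e^(−0.0599·1/12) + 1.66·e^(−0.0599·2/12) + 1.66·e^(−0.0599·5/12) + 1.66·e^(−0.0599·10/12)
I = 1.6517 + 1.6435 + 1.6191 + 1.5792 = 6.4935
F = (S − I)·e^(rT) = (105.54 − 6.4935) · e^(0.0599·14/12)
= 99.0465 · e^0.069883 = 99.0465 × 1.072383 = $106.22

$106.22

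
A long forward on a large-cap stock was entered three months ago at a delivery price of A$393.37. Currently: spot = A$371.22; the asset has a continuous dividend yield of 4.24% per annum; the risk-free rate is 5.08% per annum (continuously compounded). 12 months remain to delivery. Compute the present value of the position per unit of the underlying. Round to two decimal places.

-A$18.08

Current fair forward for the remaining 12 months: F = S·e^((r − q)·T), (r − q) = 0.0508 − 0.0424 = 0.0084
F = 371.22 · e^(0.0084 × 12/12) = 371.22 × 1.008435 = 374.3512
Value of long forward = (F − K)·e^(−rT) = (374.3512 − 393.37) · e^(−0.0508·12/12)
= -19.0188 × 0.950469 = -18.08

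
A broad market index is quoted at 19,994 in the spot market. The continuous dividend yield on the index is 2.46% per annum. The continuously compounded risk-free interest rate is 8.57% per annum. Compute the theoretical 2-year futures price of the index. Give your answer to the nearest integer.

22,593

F = S·e^((r − q)T) = 19994 · e^((0.0857 − 0.0246) × 2)
= 19994 · e^0.122200 = 19994 × 1.129980
F = 22,593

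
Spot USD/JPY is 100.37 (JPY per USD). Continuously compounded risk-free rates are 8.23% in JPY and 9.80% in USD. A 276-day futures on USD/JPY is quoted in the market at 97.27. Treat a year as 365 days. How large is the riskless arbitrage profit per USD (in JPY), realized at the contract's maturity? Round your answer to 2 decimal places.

1.92 per USD (in JPY)

Fair futures: F* = S·e^(carry·T), with carry = (r_JPY − r_USD) = 0.0823 − 0.0980 = -0.0157
F* = 100.37 · e^(-0.0157 × 276/365) = 100.37 · e^-0.011872 = 100.37 × 0.988198 = 99.1854
Market 97.27 < fair 99.1854: forward underpriced → reverse cash-and-carry (short spot, go long the forward).
At maturity, profit = |F_mkt − F*| = |97.27 − 99.1854| = 1.92 per USD (in JPY)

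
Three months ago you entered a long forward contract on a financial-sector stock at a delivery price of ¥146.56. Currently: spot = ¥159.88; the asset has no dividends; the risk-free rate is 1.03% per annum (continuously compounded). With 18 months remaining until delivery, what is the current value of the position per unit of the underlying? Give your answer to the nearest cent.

Current fair forward for the remaining 18 months: F = S·e^(r·T), r = 0.0103
F = 159.88 · e^(0.0103 × 18/12) = 159.88 × 1.015570 = 162.3693
Value of long forward = (F − K)·e^(−rT) = (162.3693 − 146.56) · e^(−0.0103·18/12)
= 15.8093 × 0.984669 = 15.57

¥15.57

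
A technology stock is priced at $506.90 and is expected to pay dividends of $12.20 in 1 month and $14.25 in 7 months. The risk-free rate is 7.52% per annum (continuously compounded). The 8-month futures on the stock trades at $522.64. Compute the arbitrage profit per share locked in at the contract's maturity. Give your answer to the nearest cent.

$16.77 per share

PV(dividends) I = 12.20·e^(−0.0752·1/12) + 14.25·e^(−0.0752·7/12) = 25.7622
Fair futures F* = (S − I)·e^(rT) = (506.90 − 25.7622)·e^0.050133 = 481.1378 × 1.051411 = 505.8736
Market $522.64 > fair 505.8736: forward overpriced → cash-and-carry (borrow at r, buy the stock and collect the dividends, short the forward).
Profit at T = |F_mkt − F*| = |522.64 − 505.8736| = $16.77 per share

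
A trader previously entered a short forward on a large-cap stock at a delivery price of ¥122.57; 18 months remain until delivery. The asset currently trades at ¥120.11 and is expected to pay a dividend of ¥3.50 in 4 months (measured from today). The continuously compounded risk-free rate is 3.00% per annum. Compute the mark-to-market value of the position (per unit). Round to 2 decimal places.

¥0.53

PV(remaining dividends) I = 3.50·e^(−0.0300·4/12) = 3.4652
Current forward F = (S − I)·e^(rT) = (120.11 − 3.4652)·e^(0.0300·18/12) = 116.6448 × 1.046028 = 122.0137
Value (long) = (F − K)·e^(−rT) = (122.0137 − 122.57) × 0.955997 = -0.5318
Short position value = −(long value) = ¥0.53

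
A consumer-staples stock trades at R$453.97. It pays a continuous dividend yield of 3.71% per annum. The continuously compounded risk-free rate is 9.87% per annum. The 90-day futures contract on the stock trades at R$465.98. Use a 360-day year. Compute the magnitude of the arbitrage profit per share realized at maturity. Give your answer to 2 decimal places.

R$4.96 per share

Fair futures: F* = S·e^(carry·T), with carry = (r − q) = 0.0987 − 0.0371 = 0.0616
F* = 453.97 · e^(0.0616 × 90/360) = 453.97 · e^0.015400 = 453.97 × 1.015519 = R$461.0152
Market R$465.98 > fair R$461.0152: forward overpriced → cash-and-carry (buy spot, short the forward).
At maturity, profit = |F_mkt − F*| = |465.98 − 461.0152| = R$4.96 per share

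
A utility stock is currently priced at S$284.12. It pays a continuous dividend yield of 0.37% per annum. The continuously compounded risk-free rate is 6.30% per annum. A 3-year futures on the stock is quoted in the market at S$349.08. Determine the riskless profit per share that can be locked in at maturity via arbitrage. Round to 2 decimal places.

Fair futures: F* = S·e^(carry·T), with carry = (r − q) = 0.0630 − 0.0037 = 0.0593
F* = 284.12 · e^(0.0593 × 3) = 284.12 · e^0.177900 = 284.12 × 1.194706 = S$339.4399
Market S$349.08 > fair S$339.4399: forward overpriced → cash-and-carry (buy spot, short the forward).
At maturity, profit = |F_mkt − F*| = |349.08 − 339.4399| = S$9.64 per share

S$9.64 per share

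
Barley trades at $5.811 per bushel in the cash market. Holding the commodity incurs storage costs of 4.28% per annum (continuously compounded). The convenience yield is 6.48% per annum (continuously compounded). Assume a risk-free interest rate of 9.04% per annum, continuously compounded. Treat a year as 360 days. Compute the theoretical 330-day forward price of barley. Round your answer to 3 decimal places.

Net carry = r + u − y = 0.0904 + 0.0428 − 0.0648 = 0.0684
F = S·e^((r+u−y)T) = 5.811 · e^(0.0684 × 330/360) = 5.811 · e^0.062700
= 5.811 × 1.064707 = $6.187 per bushel

$6.187 per bushel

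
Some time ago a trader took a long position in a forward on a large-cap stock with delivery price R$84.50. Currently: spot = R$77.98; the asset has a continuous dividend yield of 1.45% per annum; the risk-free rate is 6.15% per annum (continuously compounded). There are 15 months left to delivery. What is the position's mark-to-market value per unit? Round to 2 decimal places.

-R$1.67

Current fair forward for the remaining 15 months: F = S·e^((r − q)·T), (r − q) = 0.0615 − 0.0145 = 0.0470
F = 77.98 · e^(0.0470 × 15/12) = 77.98 × 1.060510 = 82.6986
Value of long forward = (F − K)·e^(−rT) = (82.6986 − 84.50) · e^(−0.0615·15/12)
= -1.8014 × 0.926006 = -1.67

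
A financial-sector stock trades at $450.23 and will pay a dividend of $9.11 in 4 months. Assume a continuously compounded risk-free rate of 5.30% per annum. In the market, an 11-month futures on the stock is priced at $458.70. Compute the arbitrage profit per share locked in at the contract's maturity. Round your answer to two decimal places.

$4.55 per share

PV(dividends) I = 9.11·e^(−0.0530·4/12) = 8.9505
Fair futures F* = (S − I)·e^(rT) = (450.23 − 8.9505)·e^0.048583 = 441.2795 × 1.049783 = 463.2477
Market $458.70 < fair 463.2477: forward underpriced → reverse cash-and-carry (short the stock, invest proceeds at r, pay the dividends, go long the forward).
Profit at T = |F_mkt − F*| = |458.70 − 463.2477| = $4.55 per share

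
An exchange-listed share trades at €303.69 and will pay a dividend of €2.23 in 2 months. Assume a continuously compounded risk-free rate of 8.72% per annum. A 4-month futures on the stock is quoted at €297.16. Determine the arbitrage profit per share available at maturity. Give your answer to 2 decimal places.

PV(dividends) I = 2.23·e^(−0.0872·2/12) = 2.1978
Fair futures F* = (S − I)·e^(rT) = (303.69 − 2.1978)·e^0.029067 = 301.4922 × 1.029494 = 310.3844
Market €297.16 < fair 310.3844: forward underpriced → reverse cash-and-carry (short the stock, invest proceeds at r, pay the dividends, go long the forward).
Profit at T = |F_mkt − F*| = |297.16 − 310.3844| = €13.22 per share

€13.22 per share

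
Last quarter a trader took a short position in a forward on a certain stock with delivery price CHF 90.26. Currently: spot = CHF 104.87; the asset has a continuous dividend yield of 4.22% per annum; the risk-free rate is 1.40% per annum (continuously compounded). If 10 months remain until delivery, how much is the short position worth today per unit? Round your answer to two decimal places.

-CHF 12.03

Current fair forward for the remaining 10 months: F = S·e^((r − q)·T), (r − q) = 0.0140 − 0.0422 = -0.0282
F = 104.87 · e^(-0.0282 × 10/12) = 104.87 × 0.976774 = 102.4343
Value of long forward = (F − K)·e^(−rT) = (102.4343 − 90.26) · e^(−0.0140·10/12)
= 12.1743 × 0.988401 = 12.03
Short position value = −(long value) = -CHF 12.03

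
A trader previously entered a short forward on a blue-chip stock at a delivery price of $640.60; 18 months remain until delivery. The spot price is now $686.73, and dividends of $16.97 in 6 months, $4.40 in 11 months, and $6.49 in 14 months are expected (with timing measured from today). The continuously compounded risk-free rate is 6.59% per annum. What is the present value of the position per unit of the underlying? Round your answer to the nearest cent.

PV(remaining dividends) I = 16.97·e^(−0.0659·6/12) + 4.40·e^(−0.0659·11/12) + 6.49·e^(−0.0659·14/12) = 26.5717
Current forward F = (S − I)·e^(rT) = (686.73 − 26.5717)·e^(0.0659·18/12) = 660.1583 × 1.103901 = 728.7494
Value (long) = (F − K)·e^(−rT) = (728.7494 − 640.60) × 0.905879 = 79.8527
Short position value = −(long value) = -$79.85

-$79.85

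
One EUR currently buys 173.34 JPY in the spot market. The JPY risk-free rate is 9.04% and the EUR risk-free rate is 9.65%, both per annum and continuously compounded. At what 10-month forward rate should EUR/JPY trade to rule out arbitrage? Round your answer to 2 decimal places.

F = S·e^((r_JPY − r_EUR)T) = 173.34 · e^((0.0904 − 0.0965) × 10/12)
= 173.34 · e^-0.005083 = 173.34 × 0.994930
F = 172.46 JPY per EUR

172.46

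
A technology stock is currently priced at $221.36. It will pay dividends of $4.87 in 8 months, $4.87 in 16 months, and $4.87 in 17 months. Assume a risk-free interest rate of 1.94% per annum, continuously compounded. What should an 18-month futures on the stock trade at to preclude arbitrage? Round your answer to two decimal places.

$213.18

PV(dividends) I = 4.87·e^(−0.0194·8/12) + 4.87·e^(−0.0194·16/12) + 4.87·e^(−0.0194·17/12)
I = 4.8074 + 4.7456 + 4.7380 = 14.2910
F = (S − I)·e^(rT) = (221.36 − 14.2910) · e^(0.0194·18/12)
= 207.0690 · e^0.029100 = 207.0690 × 1.029528 = $213.18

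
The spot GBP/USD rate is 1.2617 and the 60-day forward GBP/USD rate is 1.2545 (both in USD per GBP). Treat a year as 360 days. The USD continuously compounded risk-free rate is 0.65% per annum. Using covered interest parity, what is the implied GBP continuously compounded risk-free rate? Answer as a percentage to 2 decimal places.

F = S·e^((r_USD − r_GBP)T) ⇒ r_GBP = r_USD − ln(F/S)/T
ln(1.2545/1.2617) = -0.005723; /(60/360) = -0.034338
r_GBP = 0.0065 + 0.034338 = 0.040838
r_GBP = 4.08%

4.08%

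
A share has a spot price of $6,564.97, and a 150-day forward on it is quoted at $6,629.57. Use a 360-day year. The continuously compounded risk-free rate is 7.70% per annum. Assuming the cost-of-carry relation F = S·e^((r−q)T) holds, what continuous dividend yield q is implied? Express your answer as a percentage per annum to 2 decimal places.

From F = S·e^((r−q)T): (r − q) = ln(F/S)/T
ln(6629.57/6564.97) = ln(1.009840) = 0.009792
(r − q) = 0.009792 / (150/360) = 0.023501
q = r − ln(F/S)/T = 0.0770 − 0.023501 = 0.053499
q = 5.35%

5.35%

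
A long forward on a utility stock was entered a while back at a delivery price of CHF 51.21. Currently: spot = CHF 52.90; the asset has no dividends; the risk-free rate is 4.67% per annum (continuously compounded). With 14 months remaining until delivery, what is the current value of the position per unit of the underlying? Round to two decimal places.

Current fair forward for the remaining 14 months: F = S·e^(r·T), r = 0.0467
F = 52.90 · e^(0.0467 × 14/12) = 52.90 × 1.055995 = 55.8621
Value of long forward = (F − K)·e^(−rT) = (55.8621 − 51.21) · e^(−0.0467·14/12)
= 4.6521 × 0.946974 = 4.41

CHF 4.41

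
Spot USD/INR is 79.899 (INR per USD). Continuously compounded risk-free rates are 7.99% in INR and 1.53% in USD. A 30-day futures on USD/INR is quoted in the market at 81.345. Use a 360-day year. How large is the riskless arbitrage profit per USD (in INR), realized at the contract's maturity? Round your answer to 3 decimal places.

1.015 per USD (in INR)

Fair futures: F* = S·e^(carry·T), with carry = (r_INR − r_USD) = 0.0799 − 0.0153 = 0.0646
F* = 79.899 · e^(0.0646 × 30/360) = 79.899 · e^0.005383 = 79.899 × 1.005398 = 80.3303
Market 81.345 > fair 80.3303: forward overpriced → cash-and-carry (buy spot, short the forward).
At maturity, profit = |F_mkt − F*| = |81.345 − 80.3303| = 1.015 per USD (in INR)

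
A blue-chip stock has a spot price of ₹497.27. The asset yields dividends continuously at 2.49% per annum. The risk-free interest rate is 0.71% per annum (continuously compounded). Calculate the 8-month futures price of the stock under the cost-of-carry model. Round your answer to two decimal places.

₹491.40

F = S·e^((r − q)T) = 497.27 · e^((0.0071 − 0.0249) × 8/12)
= 497.27 · e^-0.011867 = 497.27 × 0.988203
F = ₹491.40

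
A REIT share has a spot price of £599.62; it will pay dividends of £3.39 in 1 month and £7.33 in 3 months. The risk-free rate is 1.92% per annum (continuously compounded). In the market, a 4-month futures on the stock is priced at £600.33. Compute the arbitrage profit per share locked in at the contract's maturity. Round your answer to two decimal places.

£7.61 per share

PV(dividends) I = 3.39·e^(−0.0192·1/12) + 7.33·e^(−0.0192·3/12) = 10.6795
Fair futures F* = (S − I)·e^(rT) = (599.62 − 10.6795)·e^0.006400 = 588.9405 × 1.006421 = 592.7221
Market £600.33 > fair 592.7221: forward overpriced → cash-and-carry (borrow at r, buy the stock and collect the dividends, short the forward).
Profit at T = |F_mkt − F*| = |600.33 − 592.7221| = £7.61 per share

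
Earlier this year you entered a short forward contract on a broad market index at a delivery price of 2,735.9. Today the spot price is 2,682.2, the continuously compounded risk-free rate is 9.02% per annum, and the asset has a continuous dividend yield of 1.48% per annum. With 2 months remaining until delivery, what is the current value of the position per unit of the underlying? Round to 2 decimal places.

19.49

Current fair forward for the remaining 2 months: F = S·e^((r − q)·T), (r − q) = 0.0902 − 0.0148 = 0.0754
F = 2682.2 · e^(0.0754 × 2/12) = 2682.2 × 1.01264596 = 2716.1190
Value of long forward = (F − K)·e^(−rT) = (2716.1190 − 2735.9) · e^(−0.0902·2/12)
= -19.7810 × 0.98507910 = -19.49
Short position value = −(long value) = 19.49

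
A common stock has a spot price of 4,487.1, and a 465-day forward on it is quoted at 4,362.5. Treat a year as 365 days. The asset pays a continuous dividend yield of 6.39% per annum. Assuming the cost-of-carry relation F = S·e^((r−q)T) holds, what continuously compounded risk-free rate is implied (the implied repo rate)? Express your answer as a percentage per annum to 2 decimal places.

4.18%

From F = S·e^((r−q)T): (r − q) = ln(F/S)/T
ln(4362.5/4487.1) = ln(0.972232) = -0.028161
(r − q) = -0.028161 / (465/365) = -0.022105
r = ln(F/S)/T + q = -0.022105 + 0.0639 = 0.041795
r = 4.18%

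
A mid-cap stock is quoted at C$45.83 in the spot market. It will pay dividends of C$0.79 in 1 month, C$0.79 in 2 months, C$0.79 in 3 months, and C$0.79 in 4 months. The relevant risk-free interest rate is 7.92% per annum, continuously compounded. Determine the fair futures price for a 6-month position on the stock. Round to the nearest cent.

PV(dividends) I = 0.79·e^(−0.0792·1/12) + 0.79·e^(−0.0792·2/12) + 0.79·e^(−0.0792·3/12) + 0.79·e^(−0.0792·4/12)
I = 0.7848 + 0.7796 + 0.7745 + 0.7694 = 3.1083
F = (S − I)·e^(rT) = (45.83 − 3.1083) · e^(0.0792·6/12)
= 42.7217 · e^0.039600 = 42.7217 × 1.040395 = C$44.45

C$44.45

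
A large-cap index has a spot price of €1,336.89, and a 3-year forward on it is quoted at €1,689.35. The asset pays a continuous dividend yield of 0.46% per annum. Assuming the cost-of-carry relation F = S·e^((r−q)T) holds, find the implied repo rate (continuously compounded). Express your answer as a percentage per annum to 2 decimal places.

From F = S·e^((r−q)T): (r − q) = ln(F/S)/T
ln(1689.35/1336.89) = ln(1.263642) = 0.233998
(r − q) = 0.233998 / (3) = 0.077999
r = ln(F/S)/T + q = 0.077999 + 0.0046 = 0.082599
r = 8.26%

8.26%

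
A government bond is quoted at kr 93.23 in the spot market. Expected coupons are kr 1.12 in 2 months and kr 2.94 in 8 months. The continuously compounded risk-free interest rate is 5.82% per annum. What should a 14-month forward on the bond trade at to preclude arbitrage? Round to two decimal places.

kr 95.57

PV(coupons) I = 1.12·e^(−0.0582·2/12) + 2.94·e^(−0.0582·8/12)
I = 1.1092 + 2.8281 = 3.9373
F = (S − I)·e^(rT) = (93.23 − 3.9373) · e^(0.0582·14/12)
= 89.2927 · e^0.067900 = 89.2927 × 1.070258 = kr 95.57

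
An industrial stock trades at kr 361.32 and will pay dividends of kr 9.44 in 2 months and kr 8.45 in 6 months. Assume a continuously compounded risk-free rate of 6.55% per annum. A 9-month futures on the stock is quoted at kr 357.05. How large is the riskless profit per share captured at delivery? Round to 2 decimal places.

PV(dividends) I = 9.44·e^(−0.0655·2/12) + 8.45·e^(−0.0655·6/12) = 17.5153
Fair futures F* = (S − I)·e^(rT) = (361.32 − 17.5153)·e^0.049125 = 343.8047 × 1.050352 = 361.1160
Market kr 357.05 < fair 361.1160: forward underpriced → reverse cash-and-carry (short the stock, invest proceeds at r, pay the dividends, go long the forward).
Profit at T = |F_mkt − F*| = |357.05 − 361.1160| = kr 4.07 per share

kr 4.07 per share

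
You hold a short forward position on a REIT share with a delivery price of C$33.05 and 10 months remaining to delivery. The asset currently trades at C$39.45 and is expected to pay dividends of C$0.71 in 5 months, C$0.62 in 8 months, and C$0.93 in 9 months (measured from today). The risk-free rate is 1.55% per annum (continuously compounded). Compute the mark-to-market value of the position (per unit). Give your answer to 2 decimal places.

-C$4.59

PV(remaining dividends) I = 0.71·e^(−0.0155·5/12) + 0.62·e^(−0.0155·8/12) + 0.93·e^(−0.0155·9/12) = 2.2383
Current forward F = (S − I)·e^(rT) = (39.45 − 2.2383)·e^(0.0155·10/12) = 37.2117 × 1.013000 = 37.6955
Value (long) = (F − K)·e^(−rT) = (37.6955 − 33.05) × 0.987166 = 4.5859
Short position value = −(long value) = -C$4.59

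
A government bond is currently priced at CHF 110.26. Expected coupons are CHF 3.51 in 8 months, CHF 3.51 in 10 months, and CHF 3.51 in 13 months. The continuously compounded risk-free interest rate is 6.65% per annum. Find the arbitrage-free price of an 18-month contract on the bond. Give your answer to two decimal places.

CHF 110.84

PV(coupons) I = 3.51·e^(−0.0665·8/12) + 3.51·e^(−0.0665·10/12) + 3.51·e^(−0.0665·13/12)
I = 3.3578 + 3.3208 + 3.2660 = 9.9446
F = (S − I)·e^(rT) = (110.26 − 9.9446) · e^(0.0665·18/12)
= 100.3154 · e^0.099750 = 100.3154 × 1.104895 = CHF 110.84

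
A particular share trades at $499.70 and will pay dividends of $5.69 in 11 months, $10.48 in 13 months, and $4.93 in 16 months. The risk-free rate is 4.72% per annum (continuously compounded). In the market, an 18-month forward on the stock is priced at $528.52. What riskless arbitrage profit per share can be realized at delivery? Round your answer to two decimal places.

PV(dividends) I = 5.69·e^(−0.0472·11/12) + 10.48·e^(−0.0472·13/12) + 4.93·e^(−0.0472·16/12) = 20.0360
Fair forward F* = (S − I)·e^(rT) = (499.70 − 20.0360)·e^0.070800 = 479.6640 × 1.073367 = 514.8555
Market $528.52 > fair 514.8555: forward overpriced → cash-and-carry (borrow at r, buy the stock and collect the dividends, short the forward).
Profit at T = |F_mkt − F*| = |528.52 − 514.8555| = $13.66 per share

$13.66 per share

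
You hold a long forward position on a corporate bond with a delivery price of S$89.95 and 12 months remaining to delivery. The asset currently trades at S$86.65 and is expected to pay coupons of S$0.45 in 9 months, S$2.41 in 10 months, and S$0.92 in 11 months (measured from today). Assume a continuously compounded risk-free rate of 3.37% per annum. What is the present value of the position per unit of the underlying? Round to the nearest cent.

PV(remaining coupons) I = 0.45·e^(−0.0337·9/12) + 2.41·e^(−0.0337·10/12) + 0.92·e^(−0.0337·11/12) = 3.6740
Current forward F = (S − I)·e^(rT) = (86.65 − 3.6740)·e^(0.0337·12/12) = 82.9760 × 1.034274 = 85.8199
Value (long) = (F − K)·e^(−rT) = (85.8199 − 89.95) × 0.966862 = -3.9932
Value = -S$3.99

-S$3.99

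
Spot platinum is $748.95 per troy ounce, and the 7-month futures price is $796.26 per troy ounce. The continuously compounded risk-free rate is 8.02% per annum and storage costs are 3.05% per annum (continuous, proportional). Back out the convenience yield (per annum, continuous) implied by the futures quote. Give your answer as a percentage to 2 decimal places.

F = S·e^((r+u−y)T) ⇒ (r+u−y) = ln(F/S)/T
ln(796.26/748.95) = 0.061254; /T ⇒ 0.105007
y = r + u − ln(F/S)/T = 0.0802 + 0.0305 − 0.105007 = 0.005693
y = 0.57%

0.57%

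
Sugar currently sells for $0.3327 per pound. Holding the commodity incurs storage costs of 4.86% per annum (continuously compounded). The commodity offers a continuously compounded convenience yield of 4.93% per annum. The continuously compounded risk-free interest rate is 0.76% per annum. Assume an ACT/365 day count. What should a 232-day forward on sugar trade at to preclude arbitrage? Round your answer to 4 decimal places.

Net carry = r + u − y = 0.0076 + 0.0486 − 0.0493 = 0.0069
F = S·e^((r+u−y)T) = 0.3327 · e^(0.0069 × 232/365) = 0.3327 · e^0.004386
= 0.3327 × 1.004396 = $0.3342 per pound

$0.3342 per pound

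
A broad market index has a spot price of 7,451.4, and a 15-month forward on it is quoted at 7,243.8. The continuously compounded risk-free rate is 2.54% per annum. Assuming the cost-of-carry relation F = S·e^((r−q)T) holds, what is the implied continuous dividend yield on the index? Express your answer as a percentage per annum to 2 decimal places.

From F = S·e^((r−q)T): (r − q) = ln(F/S)/T
ln(7243.8/7451.4) = ln(0.972139) = -0.028256
(r − q) = -0.028256 / (15/12) = -0.022605
q = r − ln(F/S)/T = 0.0254 + 0.022605 = 0.048005
q = 4.80%

4.80%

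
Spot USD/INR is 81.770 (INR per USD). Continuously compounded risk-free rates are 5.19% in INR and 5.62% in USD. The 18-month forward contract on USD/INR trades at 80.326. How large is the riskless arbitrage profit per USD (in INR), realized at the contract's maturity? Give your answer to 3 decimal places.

0.918 per USD (in INR)

Fair forward: F* = S·e^(carry·T), with carry = (r_INR − r_USD) = 0.0519 − 0.0562 = -0.0043
F* = 81.770 · e^(-0.0043 × 18/12) = 81.770 · e^-0.006450 = 81.770 × 0.993571 = 81.2443
Market 80.326 < fair 81.2443: forward underpriced → reverse cash-and-carry (short spot, go long the forward).
At maturity, profit = |F_mkt − F*| = |80.326 − 81.2443| = 0.918 per USD (in INR)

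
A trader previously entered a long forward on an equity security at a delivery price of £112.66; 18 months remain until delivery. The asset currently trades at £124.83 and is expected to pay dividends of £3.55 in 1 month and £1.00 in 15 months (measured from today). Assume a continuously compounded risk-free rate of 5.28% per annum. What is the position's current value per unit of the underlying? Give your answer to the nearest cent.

£16.28

PV(remaining dividends) I = 3.55·e^(−0.0528·1/12) + 1.00·e^(−0.0528·15/12) = 4.4705
Current forward F = (S − I)·e^(rT) = (124.83 − 4.4705)·e^(0.0528·18/12) = 120.3595 × 1.082421 = 130.2797
Value (long) = (F − K)·e^(−rT) = (130.2797 − 112.66) × 0.923855 = 16.2780
Value = £16.28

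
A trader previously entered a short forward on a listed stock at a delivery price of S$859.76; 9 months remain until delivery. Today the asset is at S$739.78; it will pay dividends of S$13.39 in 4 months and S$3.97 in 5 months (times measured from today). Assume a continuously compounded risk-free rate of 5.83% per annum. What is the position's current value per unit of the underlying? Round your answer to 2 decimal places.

S$100.20

PV(remaining dividends) I = 13.39·e^(−0.0583·4/12) + 3.97·e^(−0.0583·5/12) = 17.0070
Current forward F = (S − I)·e^(rT) = (739.78 − 17.0070)·e^(0.0583·9/12) = 722.7730 × 1.044695 = 755.0773
Value (long) = (F − K)·e^(−rT) = (755.0773 − 859.76) × 0.957217 = -100.2041
Short position value = −(long value) = S$100.20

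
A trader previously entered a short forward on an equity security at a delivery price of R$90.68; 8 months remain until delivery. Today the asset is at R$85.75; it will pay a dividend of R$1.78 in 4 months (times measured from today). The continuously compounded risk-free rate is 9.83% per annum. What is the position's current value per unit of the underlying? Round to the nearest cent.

R$0.90

PV(remaining dividends) I = 1.78·e^(−0.0983·4/12) = 1.7226
Current forward F = (S − I)·e^(rT) = (85.75 − 1.7226)·e^(0.0983·8/12) = 84.0274 × 1.067728 = 89.7184
Value (long) = (F − K)·e^(−rT) = (89.7184 − 90.68) × 0.936568 = -0.9006
Short position value = −(long value) = R$0.90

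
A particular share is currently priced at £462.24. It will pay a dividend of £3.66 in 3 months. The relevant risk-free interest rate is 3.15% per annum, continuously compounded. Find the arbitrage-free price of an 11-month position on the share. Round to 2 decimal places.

£472.04

PV(dividends) I = 3.66·e^(−0.0315·3/12)
I = 3.6313
F = (S − I)·e^(rT) = (462.24 − 3.6313) · e^(0.0315·11/12)
= 458.6087 · e^0.028875 = 458.6087 × 1.029296 = £472.04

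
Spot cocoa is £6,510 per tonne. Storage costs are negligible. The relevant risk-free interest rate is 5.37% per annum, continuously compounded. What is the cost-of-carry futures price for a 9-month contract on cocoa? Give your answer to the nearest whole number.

£6,778 per tonne

F = S·e^(rT) = 6510 · e^(0.0537 × 9/12) = 6510 · e^0.040275
= 6510 × 1.041097 = £6,778 per tonne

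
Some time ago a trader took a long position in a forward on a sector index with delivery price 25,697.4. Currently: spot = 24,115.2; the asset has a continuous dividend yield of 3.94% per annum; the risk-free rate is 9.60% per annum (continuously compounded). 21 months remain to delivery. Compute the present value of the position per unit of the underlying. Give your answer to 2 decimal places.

785.09

Current fair forward for the remaining 21 months: F = S·e^((r − q)·T), (r − q) = 0.0960 − 0.0394 = 0.0566
F = 24115.2 · e^(0.0566 × 21/12) = 24115.2 × 1.10412150 = 26626.1108
Value of long forward = (F − K)·e^(−rT) = (26626.1108 − 25697.4) · e^(−0.0960·21/12)
= 928.7108 × 0.84535383 = 785.09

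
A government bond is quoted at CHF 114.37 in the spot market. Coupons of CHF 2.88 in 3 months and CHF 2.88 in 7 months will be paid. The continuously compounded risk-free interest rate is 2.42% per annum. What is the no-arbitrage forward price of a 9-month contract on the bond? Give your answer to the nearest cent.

CHF 110.66

PV(coupons) I = 2.88·e^(−0.0242·3/12) + 2.88·e^(−0.0242·7/12)
I = 2.8626 + 2.8396 = 5.7022
F = (S − I)·e^(rT) = (114.37 − 5.7022) · e^(0.0242·9/12)
= 108.6678 · e^0.018150 = 108.6678 × 1.018316 = CHF 110.66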